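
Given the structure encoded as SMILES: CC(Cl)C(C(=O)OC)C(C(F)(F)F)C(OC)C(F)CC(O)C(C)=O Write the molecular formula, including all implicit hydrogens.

Walk through each heavy atom and fill implicit hydrogens from standard valence (C 4, N 3, O 2, S 2, halogen 1):
  atom 1: C, bond orders sum to 1 (valence 4) → 3 H
  atom 2: C, bond orders sum to 3 (valence 4) → 1 H
  atom 3: Cl (halogen, monovalent) → 0 H
  atom 4: C, bond orders sum to 3 (valence 4) → 1 H
  atom 5: C, bond orders sum to 4 (valence 4) → 0 H
  atom 6: O, bond orders sum to 2 (valence 2) → 0 H
  atom 7: O, bond orders sum to 2 (valence 2) → 0 H
  atom 8: C, bond orders sum to 1 (valence 4) → 3 H
  atom 9: C, bond orders sum to 3 (valence 4) → 1 H
  atom 10: C, bond orders sum to 4 (valence 4) → 0 H
  atom 11: F (halogen, monovalent) → 0 H
  atom 12: F (halogen, monovalent) → 0 H
  atom 13: F (halogen, monovalent) → 0 H
  atom 14: C, bond orders sum to 3 (valence 4) → 1 H
  atom 15: O, bond orders sum to 2 (valence 2) → 0 H
  atom 16: C, bond orders sum to 1 (valence 4) → 3 H
  atom 17: C, bond orders sum to 3 (valence 4) → 1 H
  atom 18: F (halogen, monovalent) → 0 H
  atom 19: C, bond orders sum to 2 (valence 4) → 2 H
  atom 20: C, bond orders sum to 3 (valence 4) → 1 H
  atom 21: O, bond orders sum to 1 (valence 2) → 1 H
  atom 22: C, bond orders sum to 4 (valence 4) → 0 H
  atom 23: C, bond orders sum to 1 (valence 4) → 3 H
  atom 24: O, bond orders sum to 2 (valence 2) → 0 H
Totals → C:14, H:21, Cl:1, F:4, O:5.
In Hill order: C14H21ClF4O5.

C14H21ClF4O5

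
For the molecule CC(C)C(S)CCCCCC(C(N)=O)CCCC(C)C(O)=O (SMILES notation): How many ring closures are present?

In SMILES, each pair of matching ring-closure digits denotes one ring-closing bond; the number of such bonds equals the number of independent rings.
Ring-closure bonds here: 0.

0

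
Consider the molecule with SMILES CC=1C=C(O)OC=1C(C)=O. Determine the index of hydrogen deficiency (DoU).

Degree of unsaturation = (number of rings) + (number of π bonds).
Ring closures in the SMILES: 1.
π bonds: 3 double bonds (each 1 DoU) → 3 DoU from unsaturation.
Total DoU = 1 + 3 = 4.

4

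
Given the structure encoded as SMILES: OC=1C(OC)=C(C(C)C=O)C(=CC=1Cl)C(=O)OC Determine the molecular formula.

Walk through each heavy atom and fill implicit hydrogens from standard valence (C 4, N 3, O 2, S 2, halogen 1):
  atom 1: O, bond orders sum to 1 (valence 2) → 1 H
  atom 2: C, bond orders sum to 4 (valence 4) → 0 H
  atom 3: C, bond orders sum to 4 (valence 4) → 0 H
  atom 4: O, bond orders sum to 2 (valence 2) → 0 H
  atom 5: C, bond orders sum to 1 (valence 4) → 3 H
  atom 6: C, bond orders sum to 4 (valence 4) → 0 H
  atom 7: C, bond orders sum to 3 (valence 4) → 1 H
  atom 8: C, bond orders sum to 1 (valence 4) → 3 H
  atom 9: C, bond orders sum to 3 (valence 4) → 1 H
  atom 10: O, bond orders sum to 2 (valence 2) → 0 H
  atom 11: C, bond orders sum to 4 (valence 4) → 0 H
  atom 12: C, bond orders sum to 3 (valence 4) → 1 H
  atom 13: C, bond orders sum to 4 (valence 4) → 0 H
  atom 14: Cl (halogen, monovalent) → 0 H
  atom 15: C, bond orders sum to 4 (valence 4) → 0 H
  atom 16: O, bond orders sum to 2 (valence 2) → 0 H
  atom 17: O, bond orders sum to 2 (valence 2) → 0 H
  atom 18: C, bond orders sum to 1 (valence 4) → 3 H
Totals → C:12, H:13, Cl:1, O:5.

C12H13ClO5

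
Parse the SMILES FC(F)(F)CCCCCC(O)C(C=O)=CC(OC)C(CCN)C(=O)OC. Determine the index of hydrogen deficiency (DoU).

Degree of unsaturation = (number of rings) + (number of π bonds).
Ring closures in the SMILES: 0.
π bonds: 3 double bonds (each 1 DoU) → 3 DoU from unsaturation.
Total DoU = 0 + 3 = 3.

3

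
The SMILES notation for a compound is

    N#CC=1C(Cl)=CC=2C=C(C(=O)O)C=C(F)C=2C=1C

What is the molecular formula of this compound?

Walk through each heavy atom and fill implicit hydrogens from standard valence (C 4, N 3, O 2, S 2, halogen 1):
  atom 1: N, bond orders sum to 3 (valence 3) → 0 H
  atom 2: C, bond orders sum to 4 (valence 4) → 0 H
  atom 3: C, bond orders sum to 4 (valence 4) → 0 H
  atom 4: C, bond orders sum to 4 (valence 4) → 0 H
  atom 5: Cl (halogen, monovalent) → 0 H
  atom 6: C, bond orders sum to 3 (valence 4) → 1 H
  atom 7: C, bond orders sum to 4 (valence 4) → 0 H
  atom 8: C, bond orders sum to 3 (valence 4) → 1 H
  atom 9: C, bond orders sum to 4 (valence 4) → 0 H
  atom 10: C, bond orders sum to 4 (valence 4) → 0 H
  atom 11: O, bond orders sum to 2 (valence 2) → 0 H
  atom 12: O, bond orders sum to 1 (valence 2) → 1 H
  atom 13: C, bond orders sum to 3 (valence 4) → 1 H
  atom 14: C, bond orders sum to 4 (valence 4) → 0 H
  atom 15: F (halogen, monovalent) → 0 H
  atom 16: C, bond orders sum to 4 (valence 4) → 0 H
  atom 17: C, bond orders sum to 4 (valence 4) → 0 H
  atom 18: C, bond orders sum to 1 (valence 4) → 3 H
Totals → C:13, H:7, Cl:1, F:1, N:1, O:2.

C13H7ClFNO2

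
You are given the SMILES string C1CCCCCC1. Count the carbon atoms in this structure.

Count every carbon token in the SMILES (each C, including those in ring-closure positions and inside branches).
Carbon count: 7.

7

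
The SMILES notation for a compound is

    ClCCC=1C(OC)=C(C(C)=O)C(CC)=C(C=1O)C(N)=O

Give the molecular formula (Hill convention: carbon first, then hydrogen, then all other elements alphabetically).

C14H18ClNO4

Walk through each heavy atom and fill implicit hydrogens from standard valence (C 4, N 3, O 2, S 2, halogen 1):
  atom 1: Cl (halogen, monovalent) → 0 H
  atom 2: C, bond orders sum to 2 (valence 4) → 2 H
  atom 3: C, bond orders sum to 2 (valence 4) → 2 H
  atom 4: C, bond orders sum to 4 (valence 4) → 0 H
  atom 5: C, bond orders sum to 4 (valence 4) → 0 H
  atom 6: O, bond orders sum to 2 (valence 2) → 0 H
  atom 7: C, bond orders sum to 1 (valence 4) → 3 H
  atom 8: C, bond orders sum to 4 (valence 4) → 0 H
  atom 9: C, bond orders sum to 4 (valence 4) → 0 H
  atom 10: C, bond orders sum to 1 (valence 4) → 3 H
  atom 11: O, bond orders sum to 2 (valence 2) → 0 H
  atom 12: C, bond orders sum to 4 (valence 4) → 0 H
  atom 13: C, bond orders sum to 2 (valence 4) → 2 H
  atom 14: C, bond orders sum to 1 (valence 4) → 3 H
  atom 15: C, bond orders sum to 4 (valence 4) → 0 H
  atom 16: C, bond orders sum to 4 (valence 4) → 0 H
  atom 17: O, bond orders sum to 1 (valence 2) → 1 H
  atom 18: C, bond orders sum to 4 (valence 4) → 0 H
  atom 19: N, bond orders sum to 1 (valence 3) → 2 H
  atom 20: O, bond orders sum to 2 (valence 2) → 0 H
Totals → C:14, H:18, Cl:1, N:1, O:4.
In Hill order: C14H18ClNO4.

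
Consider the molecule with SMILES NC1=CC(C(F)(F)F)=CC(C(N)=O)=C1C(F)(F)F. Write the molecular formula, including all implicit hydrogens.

Walk through each heavy atom and fill implicit hydrogens from standard valence (C 4, N 3, O 2, S 2, halogen 1):
  atom 1: N, bond orders sum to 1 (valence 3) → 2 H
  atom 2: C, bond orders sum to 4 (valence 4) → 0 H
  atom 3: C, bond orders sum to 3 (valence 4) → 1 H
  atom 4: C, bond orders sum to 4 (valence 4) → 0 H
  atom 5: C, bond orders sum to 4 (valence 4) → 0 H
  atom 6: F (halogen, monovalent) → 0 H
  atom 7: F (halogen, monovalent) → 0 H
  atom 8: F (halogen, monovalent) → 0 H
  atom 9: C, bond orders sum to 3 (valence 4) → 1 H
  atom 10: C, bond orders sum to 4 (valence 4) → 0 H
  atom 11: C, bond orders sum to 4 (valence 4) → 0 H
  atom 12: N, bond orders sum to 1 (valence 3) → 2 H
  atom 13: O, bond orders sum to 2 (valence 2) → 0 H
  atom 14: C, bond orders sum to 4 (valence 4) → 0 H
  atom 15: C, bond orders sum to 4 (valence 4) → 0 H
  atom 16: F (halogen, monovalent) → 0 H
  atom 17: F (halogen, monovalent) → 0 H
  atom 18: F (halogen, monovalent) → 0 H
Totals → C:9, H:6, F:6, N:2, O:1.

C9H6F6N2O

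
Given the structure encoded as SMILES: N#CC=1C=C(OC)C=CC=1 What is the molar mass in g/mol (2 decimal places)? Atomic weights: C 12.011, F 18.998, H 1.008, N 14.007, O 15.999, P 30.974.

First, the molecular formula is C8H7NO (counting implicit H from valence).
  C: 8 × 12.011 = 96.088
  H: 7 × 1.008 = 7.056
  N: 1 × 14.007 = 14.007
  O: 1 × 15.999 = 15.999
Sum: 8×12.011 + 7×1.008 + 1×14.007 + 1×15.999 = 133.150 → 133.15 g/mol.

133.15 g/mol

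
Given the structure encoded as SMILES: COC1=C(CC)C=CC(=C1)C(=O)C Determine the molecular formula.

C11H14O2

Walk through each heavy atom and fill implicit hydrogens from standard valence (C 4, N 3, O 2, S 2, halogen 1):
  atom 1: C, bond orders sum to 1 (valence 4) → 3 H
  atom 2: O, bond orders sum to 2 (valence 2) → 0 H
  atom 3: C, bond orders sum to 4 (valence 4) → 0 H
  atom 4: C, bond orders sum to 4 (valence 4) → 0 H
  atom 5: C, bond orders sum to 2 (valence 4) → 2 H
  atom 6: C, bond orders sum to 1 (valence 4) → 3 H
  atom 7: C, bond orders sum to 3 (valence 4) → 1 H
  atom 8: C, bond orders sum to 3 (valence 4) → 1 H
  atom 9: C, bond orders sum to 4 (valence 4) → 0 H
  atom 10: C, bond orders sum to 3 (valence 4) → 1 H
  atom 11: C, bond orders sum to 4 (valence 4) → 0 H
  atom 12: O, bond orders sum to 2 (valence 2) → 0 H
  atom 13: C, bond orders sum to 1 (valence 4) → 3 H
Totals → C:11, H:14, O:2.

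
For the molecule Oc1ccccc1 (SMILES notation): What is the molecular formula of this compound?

Walk through each heavy atom and fill implicit hydrogens from standard valence (C 4, N 3, O 2, S 2, halogen 1); for lowercase aromatic atoms, an aromatic c carries 1 H when it has two neighbours and 0 H with three, and aromatic n carries 0 H:
  atom 1: O, bond orders sum to 1 (valence 2) → 1 H
  atom 2: aromatic c, 3 neighbours → 0 H
  atom 3: aromatic c, 2 neighbours → 1 H
  atom 4: aromatic c, 2 neighbours → 1 H
  atom 5: aromatic c, 2 neighbours → 1 H
  atom 6: aromatic c, 2 neighbours → 1 H
  atom 7: aromatic c, 2 neighbours → 1 H
Totals → C:6, H:6, O:1.

C6H6O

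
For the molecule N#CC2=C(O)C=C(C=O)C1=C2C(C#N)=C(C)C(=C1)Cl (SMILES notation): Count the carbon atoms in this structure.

14

Count every carbon token in the SMILES (each C, including those in ring-closure positions and inside branches).
Carbon count: 14.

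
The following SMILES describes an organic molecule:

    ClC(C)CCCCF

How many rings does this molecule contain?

0

In SMILES, each pair of matching ring-closure digits denotes one ring-closing bond; the number of such bonds equals the number of independent rings.
Ring-closure bonds here: 0.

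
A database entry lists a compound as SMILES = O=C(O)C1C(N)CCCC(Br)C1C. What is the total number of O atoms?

2

Scan the SMILES for O atoms (remember two-letter symbols like Cl and Br are single atoms).
Oxygen count: 2.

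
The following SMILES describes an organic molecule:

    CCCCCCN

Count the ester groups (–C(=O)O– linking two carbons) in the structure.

Scan the SMILES for the ester motif — none present.
Groups that are present: 1 primary amine.

0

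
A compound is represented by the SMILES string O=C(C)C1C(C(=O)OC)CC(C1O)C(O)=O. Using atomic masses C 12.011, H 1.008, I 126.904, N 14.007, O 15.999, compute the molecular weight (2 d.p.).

230.22 g/mol

First, the molecular formula is C10H14O6 (counting implicit H from valence).
  C: 10 × 12.011 = 120.110
  H: 14 × 1.008 = 14.112
  O: 6 × 15.999 = 95.994
Sum: 10×12.011 + 14×1.008 + 6×15.999 = 230.216 → 230.22 g/mol.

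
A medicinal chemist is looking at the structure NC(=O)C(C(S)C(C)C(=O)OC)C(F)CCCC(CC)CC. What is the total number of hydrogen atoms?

Walk through each heavy atom and fill implicit hydrogens from standard valence (C 4, N 3, O 2, S 2, halogen 1):
  atom 1: N, bond orders sum to 1 (valence 3) → 2 H
  atom 2: C, bond orders sum to 4 (valence 4) → 0 H
  atom 3: O, bond orders sum to 2 (valence 2) → 0 H
  atom 4: C, bond orders sum to 3 (valence 4) → 1 H
  atom 5: C, bond orders sum to 3 (valence 4) → 1 H
  atom 6: S, bond orders sum to 1 (valence 2) → 1 H
  atom 7: C, bond orders sum to 3 (valence 4) → 1 H
  atom 8: C, bond orders sum to 1 (valence 4) → 3 H
  atom 9: C, bond orders sum to 4 (valence 4) → 0 H
  atom 10: O, bond orders sum to 2 (valence 2) → 0 H
  atom 11: O, bond orders sum to 2 (valence 2) → 0 H
  atom 12: C, bond orders sum to 1 (valence 4) → 3 H
  atom 13: C, bond orders sum to 3 (valence 4) → 1 H
  atom 14: F (halogen, monovalent) → 0 H
  atom 15: C, bond orders sum to 2 (valence 4) → 2 H
  atom 16: C, bond orders sum to 2 (valence 4) → 2 H
  atom 17: C, bond orders sum to 2 (valence 4) → 2 H
  atom 18: C, bond orders sum to 3 (valence 4) → 1 H
  atom 19: C, bond orders sum to 2 (valence 4) → 2 H
  atom 20: C, bond orders sum to 1 (valence 4) → 3 H
  atom 21: C, bond orders sum to 2 (valence 4) → 2 H
  atom 22: C, bond orders sum to 1 (valence 4) → 3 H
Total hydrogens: 30.

30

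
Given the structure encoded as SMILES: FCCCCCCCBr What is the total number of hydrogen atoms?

14

Walk through each heavy atom and fill implicit hydrogens from standard valence (C 4, N 3, O 2, S 2, halogen 1):
  atom 1: F (halogen, monovalent) → 0 H
  atom 2: C, bond orders sum to 2 (valence 4) → 2 H
  atom 3: C, bond orders sum to 2 (valence 4) → 2 H
  atom 4: C, bond orders sum to 2 (valence 4) → 2 H
  atom 5: C, bond orders sum to 2 (valence 4) → 2 H
  atom 6: C, bond orders sum to 2 (valence 4) → 2 H
  atom 7: C, bond orders sum to 2 (valence 4) → 2 H
  atom 8: C, bond orders sum to 2 (valence 4) → 2 H
  atom 9: Br (halogen, monovalent) → 0 H
Total hydrogens: 14.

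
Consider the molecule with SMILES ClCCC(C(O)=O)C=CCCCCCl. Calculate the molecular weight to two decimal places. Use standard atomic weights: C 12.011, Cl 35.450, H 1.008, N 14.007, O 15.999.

First, the molecular formula is C10H16Cl2O2 (counting implicit H from valence).
  C: 10 × 12.011 = 120.110
  Cl: 2 × 35.450 = 70.900
  H: 16 × 1.008 = 16.128
  O: 2 × 15.999 = 31.998
Sum: 10×12.011 + 2×35.450 + 16×1.008 + 2×15.999 = 239.136 → 239.14 g/mol.

239.14 g/mol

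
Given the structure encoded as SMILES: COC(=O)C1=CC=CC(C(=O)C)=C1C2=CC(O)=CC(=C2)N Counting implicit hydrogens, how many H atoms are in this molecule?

Walk through each heavy atom and fill implicit hydrogens from standard valence (C 4, N 3, O 2, S 2, halogen 1):
  atom 1: C, bond orders sum to 1 (valence 4) → 3 H
  atom 2: O, bond orders sum to 2 (valence 2) → 0 H
  atom 3: C, bond orders sum to 4 (valence 4) → 0 H
  atom 4: O, bond orders sum to 2 (valence 2) → 0 H
  atom 5: C, bond orders sum to 4 (valence 4) → 0 H
  atom 6: C, bond orders sum to 3 (valence 4) → 1 H
  atom 7: C, bond orders sum to 3 (valence 4) → 1 H
  atom 8: C, bond orders sum to 3 (valence 4) → 1 H
  atom 9: C, bond orders sum to 4 (valence 4) → 0 H
  atom 10: C, bond orders sum to 4 (valence 4) → 0 H
  atom 11: O, bond orders sum to 2 (valence 2) → 0 H
  atom 12: C, bond orders sum to 1 (valence 4) → 3 H
  atom 13: C, bond orders sum to 4 (valence 4) → 0 H
  atom 14: C, bond orders sum to 4 (valence 4) → 0 H
  atom 15: C, bond orders sum to 3 (valence 4) → 1 H
  atom 16: C, bond orders sum to 4 (valence 4) → 0 H
  atom 17: O, bond orders sum to 1 (valence 2) → 1 H
  atom 18: C, bond orders sum to 3 (valence 4) → 1 H
  atom 19: C, bond orders sum to 4 (valence 4) → 0 H
  atom 20: C, bond orders sum to 3 (valence 4) → 1 H
  atom 21: N, bond orders sum to 1 (valence 3) → 2 H
Total hydrogens: 15.

15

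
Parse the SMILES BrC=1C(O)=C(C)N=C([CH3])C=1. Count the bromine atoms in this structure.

1

Scan the SMILES for Br atoms (remember two-letter symbols like Cl and Br are single atoms).
Bromine count: 1.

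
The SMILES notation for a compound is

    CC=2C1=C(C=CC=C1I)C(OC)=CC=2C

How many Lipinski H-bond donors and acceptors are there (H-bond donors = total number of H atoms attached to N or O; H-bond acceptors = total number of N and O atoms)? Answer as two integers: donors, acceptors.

0, 1

Donors: find every N or O and count the H atoms it carries.
  atom 11 (O): bond orders sum to 2 → 0 H
Lipinski HBD = 0.
Acceptors: N atoms = 0, O atoms = 1 → HBA = 1.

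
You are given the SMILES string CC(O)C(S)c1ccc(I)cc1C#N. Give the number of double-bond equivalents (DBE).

6

Molecular formula: C10H10INOS.
DoU = (2C + 2 + N − H − X) / 2, where X is the halogen count and O/S are ignored.
    = (2·10 + 2 + 1 − 10 − 1) / 2 = 12 / 2 = 6.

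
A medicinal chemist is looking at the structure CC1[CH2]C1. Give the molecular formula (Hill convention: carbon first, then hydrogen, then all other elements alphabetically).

C4H8

Walk through each heavy atom and fill implicit hydrogens from standard valence (C 4, N 3, O 2, S 2, halogen 1):
  atom 1: C, bond orders sum to 1 (valence 4) → 3 H
  atom 2: C, bond orders sum to 3 (valence 4) → 1 H
  atom 3: C with explicit H count 2
  atom 4: C, bond orders sum to 2 (valence 4) → 2 H
Totals → C:4, H:8.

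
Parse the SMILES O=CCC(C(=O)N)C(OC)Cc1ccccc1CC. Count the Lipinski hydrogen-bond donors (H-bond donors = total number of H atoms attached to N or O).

2

Donors: find every N or O and count the H atoms it carries.
  atom 1 (O): bond orders sum to 2 → 0 H
  atom 6 (O): bond orders sum to 2 → 0 H
  atom 7 (N): bond orders sum to 1 → 2 H
  atom 9 (O): bond orders sum to 2 → 0 H
Lipinski HBD = 2.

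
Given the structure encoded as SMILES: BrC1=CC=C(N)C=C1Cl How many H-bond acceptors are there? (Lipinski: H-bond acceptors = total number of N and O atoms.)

1

N atoms: 1; O atoms: 0.
Lipinski HBA = 1 + 0 = 1.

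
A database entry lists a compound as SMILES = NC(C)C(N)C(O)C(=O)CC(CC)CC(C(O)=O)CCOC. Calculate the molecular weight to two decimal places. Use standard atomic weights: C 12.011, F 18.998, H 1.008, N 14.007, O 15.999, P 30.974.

318.41 g/mol

First, the molecular formula is C15H30N2O5 (counting implicit H from valence).
  C: 15 × 12.011 = 180.165
  H: 30 × 1.008 = 30.240
  N: 2 × 14.007 = 28.014
  O: 5 × 15.999 = 79.995
Sum: 15×12.011 + 30×1.008 + 2×14.007 + 5×15.999 = 318.414 → 318.41 g/mol.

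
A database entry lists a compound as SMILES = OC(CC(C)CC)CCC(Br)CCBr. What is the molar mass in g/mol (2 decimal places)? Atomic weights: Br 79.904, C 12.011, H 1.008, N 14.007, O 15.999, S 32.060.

First, the molecular formula is C11H22Br2O (counting implicit H from valence).
  Br: 2 × 79.904 = 159.808
  C: 11 × 12.011 = 132.121
  H: 22 × 1.008 = 22.176
  O: 1 × 15.999 = 15.999
Sum: 2×79.904 + 11×12.011 + 22×1.008 + 1×15.999 = 330.104 → 330.10 g/mol.

330.10 g/mol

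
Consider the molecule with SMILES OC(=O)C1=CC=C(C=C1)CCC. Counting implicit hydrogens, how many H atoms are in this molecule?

Walk through each heavy atom and fill implicit hydrogens from standard valence (C 4, N 3, O 2, S 2, halogen 1):
  atom 1: O, bond orders sum to 1 (valence 2) → 1 H
  atom 2: C, bond orders sum to 4 (valence 4) → 0 H
  atom 3: O, bond orders sum to 2 (valence 2) → 0 H
  atom 4: C, bond orders sum to 4 (valence 4) → 0 H
  atom 5: C, bond orders sum to 3 (valence 4) → 1 H
  atom 6: C, bond orders sum to 3 (valence 4) → 1 H
  atom 7: C, bond orders sum to 4 (valence 4) → 0 H
  atom 8: C, bond orders sum to 3 (valence 4) → 1 H
  atom 9: C, bond orders sum to 3 (valence 4) → 1 H
  atom 10: C, bond orders sum to 2 (valence 4) → 2 H
  atom 11: C, bond orders sum to 2 (valence 4) → 2 H
  atom 12: C, bond orders sum to 1 (valence 4) → 3 H
Total hydrogens: 12.

12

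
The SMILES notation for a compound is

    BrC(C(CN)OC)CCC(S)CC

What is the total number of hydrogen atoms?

Walk through each heavy atom and fill implicit hydrogens from standard valence (C 4, N 3, O 2, S 2, halogen 1):
  atom 1: Br (halogen, monovalent) → 0 H
  atom 2: C, bond orders sum to 3 (valence 4) → 1 H
  atom 3: C, bond orders sum to 3 (valence 4) → 1 H
  atom 4: C, bond orders sum to 2 (valence 4) → 2 H
  atom 5: N, bond orders sum to 1 (valence 3) → 2 H
  atom 6: O, bond orders sum to 2 (valence 2) → 0 H
  atom 7: C, bond orders sum to 1 (valence 4) → 3 H
  atom 8: C, bond orders sum to 2 (valence 4) → 2 H
  atom 9: C, bond orders sum to 2 (valence 4) → 2 H
  atom 10: C, bond orders sum to 3 (valence 4) → 1 H
  atom 11: S, bond orders sum to 1 (valence 2) → 1 H
  atom 12: C, bond orders sum to 2 (valence 4) → 2 H
  atom 13: C, bond orders sum to 1 (valence 4) → 3 H
Total hydrogens: 20.

20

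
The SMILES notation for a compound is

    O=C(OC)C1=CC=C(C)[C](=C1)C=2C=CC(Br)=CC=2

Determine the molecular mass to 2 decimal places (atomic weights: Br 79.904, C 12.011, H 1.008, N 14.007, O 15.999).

305.17 g/mol

First, the molecular formula is C15H13BrO2 (counting implicit H from valence).
  Br: 1 × 79.904 = 79.904
  C: 15 × 12.011 = 180.165
  H: 13 × 1.008 = 13.104
  O: 2 × 15.999 = 31.998
Sum: 1×79.904 + 15×12.011 + 13×1.008 + 2×15.999 = 305.171 → 305.17 g/mol.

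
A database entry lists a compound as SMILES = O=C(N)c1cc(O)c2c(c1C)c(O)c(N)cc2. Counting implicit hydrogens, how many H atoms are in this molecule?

Walk through each heavy atom and fill implicit hydrogens from standard valence (C 4, N 3, O 2, S 2, halogen 1); for lowercase aromatic atoms, an aromatic c carries 1 H when it has two neighbours and 0 H with three, and aromatic n carries 0 H:
  atom 1: O, bond orders sum to 2 (valence 2) → 0 H
  atom 2: C, bond orders sum to 4 (valence 4) → 0 H
  atom 3: N, bond orders sum to 1 (valence 3) → 2 H
  atom 4: aromatic c, 3 neighbours → 0 H
  atom 5: aromatic c, 2 neighbours → 1 H
  atom 6: aromatic c, 3 neighbours → 0 H
  atom 7: O, bond orders sum to 1 (valence 2) → 1 H
  atom 8: aromatic c, 3 neighbours → 0 H
  atom 9: aromatic c, 3 neighbours → 0 H
  atom 10: aromatic c, 3 neighbours → 0 H
  atom 11: C, bond orders sum to 1 (valence 4) → 3 H
  atom 12: aromatic c, 3 neighbours → 0 H
  atom 13: O, bond orders sum to 1 (valence 2) → 1 H
  atom 14: aromatic c, 3 neighbours → 0 H
  atom 15: N, bond orders sum to 1 (valence 3) → 2 H
  atom 16: aromatic c, 2 neighbours → 1 H
  atom 17: aromatic c, 2 neighbours → 1 H
Total hydrogens: 12.

12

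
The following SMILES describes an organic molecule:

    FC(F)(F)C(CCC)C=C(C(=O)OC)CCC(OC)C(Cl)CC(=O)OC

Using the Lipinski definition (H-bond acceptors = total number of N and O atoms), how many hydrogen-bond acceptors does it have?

N atoms: 0; O atoms: 5.
Lipinski HBA = 0 + 5 = 5.

5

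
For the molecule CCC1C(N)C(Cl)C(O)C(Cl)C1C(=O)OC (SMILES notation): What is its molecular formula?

Walk through each heavy atom and fill implicit hydrogens from standard valence (C 4, N 3, O 2, S 2, halogen 1):
  atom 1: C, bond orders sum to 1 (valence 4) → 3 H
  atom 2: C, bond orders sum to 2 (valence 4) → 2 H
  atom 3: C, bond orders sum to 3 (valence 4) → 1 H
  atom 4: C, bond orders sum to 3 (valence 4) → 1 H
  atom 5: N, bond orders sum to 1 (valence 3) → 2 H
  atom 6: C, bond orders sum to 3 (valence 4) → 1 H
  atom 7: Cl (halogen, monovalent) → 0 H
  atom 8: C, bond orders sum to 3 (valence 4) → 1 H
  atom 9: O, bond orders sum to 1 (valence 2) → 1 H
  atom 10: C, bond orders sum to 3 (valence 4) → 1 H
  atom 11: Cl (halogen, monovalent) → 0 H
  atom 12: C, bond orders sum to 3 (valence 4) → 1 H
  atom 13: C, bond orders sum to 4 (valence 4) → 0 H
  atom 14: O, bond orders sum to 2 (valence 2) → 0 H
  atom 15: O, bond orders sum to 2 (valence 2) → 0 H
  atom 16: C, bond orders sum to 1 (valence 4) → 3 H
Totals → C:10, H:17, Cl:2, N:1, O:3.

C10H17Cl2NO3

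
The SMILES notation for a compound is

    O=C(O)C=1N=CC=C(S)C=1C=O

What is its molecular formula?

Walk through each heavy atom and fill implicit hydrogens from standard valence (C 4, N 3, O 2, S 2, halogen 1):
  atom 1: O, bond orders sum to 2 (valence 2) → 0 H
  atom 2: C, bond orders sum to 4 (valence 4) → 0 H
  atom 3: O, bond orders sum to 1 (valence 2) → 1 H
  atom 4: C, bond orders sum to 4 (valence 4) → 0 H
  atom 5: N, bond orders sum to 3 (valence 3) → 0 H
  atom 6: C, bond orders sum to 3 (valence 4) → 1 H
  atom 7: C, bond orders sum to 3 (valence 4) → 1 H
  atom 8: C, bond orders sum to 4 (valence 4) → 0 H
  atom 9: S, bond orders sum to 1 (valence 2) → 1 H
  atom 10: C, bond orders sum to 4 (valence 4) → 0 H
  atom 11: C, bond orders sum to 3 (valence 4) → 1 H
  atom 12: O, bond orders sum to 2 (valence 2) → 0 H
Totals → C:7, H:5, N:1, O:3, S:1.

C7H5NO3S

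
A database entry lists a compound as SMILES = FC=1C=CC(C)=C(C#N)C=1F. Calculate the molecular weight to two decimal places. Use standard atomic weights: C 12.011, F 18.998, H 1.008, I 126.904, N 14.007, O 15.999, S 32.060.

First, the molecular formula is C8H5F2N (counting implicit H from valence).
  C: 8 × 12.011 = 96.088
  F: 2 × 18.998 = 37.996
  H: 5 × 1.008 = 5.040
  N: 1 × 14.007 = 14.007
Sum: 8×12.011 + 2×18.998 + 5×1.008 + 1×14.007 = 153.131 → 153.13 g/mol.

153.13 g/mol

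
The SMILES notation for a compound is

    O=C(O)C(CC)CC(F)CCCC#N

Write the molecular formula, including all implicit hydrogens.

C10H16FNO2

Walk through each heavy atom and fill implicit hydrogens from standard valence (C 4, N 3, O 2, S 2, halogen 1):
  atom 1: O, bond orders sum to 2 (valence 2) → 0 H
  atom 2: C, bond orders sum to 4 (valence 4) → 0 H
  atom 3: O, bond orders sum to 1 (valence 2) → 1 H
  atom 4: C, bond orders sum to 3 (valence 4) → 1 H
  atom 5: C, bond orders sum to 2 (valence 4) → 2 H
  atom 6: C, bond orders sum to 1 (valence 4) → 3 H
  atom 7: C, bond orders sum to 2 (valence 4) → 2 H
  atom 8: C, bond orders sum to 3 (valence 4) → 1 H
  atom 9: F (halogen, monovalent) → 0 H
  atom 10: C, bond orders sum to 2 (valence 4) → 2 H
  atom 11: C, bond orders sum to 2 (valence 4) → 2 H
  atom 12: C, bond orders sum to 2 (valence 4) → 2 H
  atom 13: C, bond orders sum to 4 (valence 4) → 0 H
  atom 14: N, bond orders sum to 3 (valence 3) → 0 H
Totals → C:10, H:16, F:1, N:1, O:2.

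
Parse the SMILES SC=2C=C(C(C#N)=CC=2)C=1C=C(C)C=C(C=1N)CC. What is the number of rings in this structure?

2

In SMILES, each pair of matching ring-closure digits denotes one ring-closing bond; the number of such bonds equals the number of independent rings.
Ring-closure bonds here: 2.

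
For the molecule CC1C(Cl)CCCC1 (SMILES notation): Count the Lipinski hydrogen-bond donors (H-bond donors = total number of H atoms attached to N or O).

0

Donors: find every N or O and count the H atoms it carries.
  (no N or O atoms present)
Lipinski HBD = 0.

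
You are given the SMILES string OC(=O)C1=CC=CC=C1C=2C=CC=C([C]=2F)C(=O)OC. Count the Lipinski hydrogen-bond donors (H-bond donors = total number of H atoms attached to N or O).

Donors: find every N or O and count the H atoms it carries.
  atom 1 (O): bond orders sum to 1 → 1 H
  atom 3 (O): bond orders sum to 2 → 0 H
  atom 18 (O): bond orders sum to 2 → 0 H
  atom 19 (O): bond orders sum to 2 → 0 H
Lipinski HBD = 1.

1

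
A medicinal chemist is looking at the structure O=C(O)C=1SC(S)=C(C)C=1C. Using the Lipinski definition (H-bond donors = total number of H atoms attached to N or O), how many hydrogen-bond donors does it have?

1

Donors: find every N or O and count the H atoms it carries.
  atom 1 (O): bond orders sum to 2 → 0 H
  atom 3 (O): bond orders sum to 1 → 1 H
Lipinski HBD = 1.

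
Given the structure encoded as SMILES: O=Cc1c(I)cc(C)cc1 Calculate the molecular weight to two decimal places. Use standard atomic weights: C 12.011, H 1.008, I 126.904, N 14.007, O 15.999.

246.05 g/mol

First, the molecular formula is C8H7IO (counting implicit H from valence).
  C: 8 × 12.011 = 96.088
  H: 7 × 1.008 = 7.056
  I: 1 × 126.904 = 126.904
  O: 1 × 15.999 = 15.999
Sum: 8×12.011 + 7×1.008 + 1×126.904 + 1×15.999 = 246.047 → 246.05 g/mol.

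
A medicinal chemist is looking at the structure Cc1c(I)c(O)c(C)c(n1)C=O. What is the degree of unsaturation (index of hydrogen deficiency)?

5

Molecular formula: C8H8INO2.
DoU = (2C + 2 + N − H − X) / 2, where X is the halogen count and O/S are ignored.
    = (2·8 + 2 + 1 − 8 − 1) / 2 = 10 / 2 = 5.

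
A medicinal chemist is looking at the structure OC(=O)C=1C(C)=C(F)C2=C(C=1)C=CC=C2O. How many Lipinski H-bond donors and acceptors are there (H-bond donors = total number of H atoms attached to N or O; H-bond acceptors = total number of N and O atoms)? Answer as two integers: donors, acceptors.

2, 3

Donors: find every N or O and count the H atoms it carries.
  atom 1 (O): bond orders sum to 1 → 1 H
  atom 3 (O): bond orders sum to 2 → 0 H
  atom 16 (O): bond orders sum to 1 → 1 H
Lipinski HBD = 2.
Acceptors: N atoms = 0, O atoms = 3 → HBA = 3.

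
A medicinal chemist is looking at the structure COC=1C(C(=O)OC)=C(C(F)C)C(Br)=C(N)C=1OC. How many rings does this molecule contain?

1

In SMILES, each pair of matching ring-closure digits denotes one ring-closing bond; the number of such bonds equals the number of independent rings.
Ring-closure bonds here: 1.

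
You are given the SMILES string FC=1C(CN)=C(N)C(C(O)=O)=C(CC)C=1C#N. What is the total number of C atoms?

11

Count every carbon token in the SMILES (each C, including those in ring-closure positions and inside branches).
Carbon count: 11.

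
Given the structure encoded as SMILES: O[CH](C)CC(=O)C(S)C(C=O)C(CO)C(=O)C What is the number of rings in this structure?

0

In SMILES, each pair of matching ring-closure digits denotes one ring-closing bond; the number of such bonds equals the number of independent rings.
Ring-closure bonds here: 0.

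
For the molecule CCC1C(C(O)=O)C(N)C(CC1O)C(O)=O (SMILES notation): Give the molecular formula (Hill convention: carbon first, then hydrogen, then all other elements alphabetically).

Walk through each heavy atom and fill implicit hydrogens from standard valence (C 4, N 3, O 2, S 2, halogen 1):
  atom 1: C, bond orders sum to 1 (valence 4) → 3 H
  atom 2: C, bond orders sum to 2 (valence 4) → 2 H
  atom 3: C, bond orders sum to 3 (valence 4) → 1 H
  atom 4: C, bond orders sum to 3 (valence 4) → 1 H
  atom 5: C, bond orders sum to 4 (valence 4) → 0 H
  atom 6: O, bond orders sum to 1 (valence 2) → 1 H
  atom 7: O, bond orders sum to 2 (valence 2) → 0 H
  atom 8: C, bond orders sum to 3 (valence 4) → 1 H
  atom 9: N, bond orders sum to 1 (valence 3) → 2 H
  atom 10: C, bond orders sum to 3 (valence 4) → 1 H
  atom 11: C, bond orders sum to 2 (valence 4) → 2 H
  atom 12: C, bond orders sum to 3 (valence 4) → 1 H
  atom 13: O, bond orders sum to 1 (valence 2) → 1 H
  atom 14: C, bond orders sum to 4 (valence 4) → 0 H
  atom 15: O, bond orders sum to 1 (valence 2) → 1 H
  atom 16: O, bond orders sum to 2 (valence 2) → 0 H
Totals → C:10, H:17, N:1, O:5.
In Hill order: C10H17NO5.

C10H17NO5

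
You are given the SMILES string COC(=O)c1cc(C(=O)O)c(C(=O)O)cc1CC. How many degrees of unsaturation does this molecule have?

Molecular formula: C12H12O6.
DoU = (2C + 2 + N − H − X) / 2, where X is the halogen count and O/S are ignored.
    = (2·12 + 2 + 0 − 12 − 0) / 2 = 14 / 2 = 7.

7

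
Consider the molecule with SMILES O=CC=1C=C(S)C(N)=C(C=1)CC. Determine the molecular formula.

C9H11NOS

Walk through each heavy atom and fill implicit hydrogens from standard valence (C 4, N 3, O 2, S 2, halogen 1):
  atom 1: O, bond orders sum to 2 (valence 2) → 0 H
  atom 2: C, bond orders sum to 3 (valence 4) → 1 H
  atom 3: C, bond orders sum to 4 (valence 4) → 0 H
  atom 4: C, bond orders sum to 3 (valence 4) → 1 H
  atom 5: C, bond orders sum to 4 (valence 4) → 0 H
  atom 6: S, bond orders sum to 1 (valence 2) → 1 H
  atom 7: C, bond orders sum to 4 (valence 4) → 0 H
  atom 8: N, bond orders sum to 1 (valence 3) → 2 H
  atom 9: C, bond orders sum to 4 (valence 4) → 0 H
  atom 10: C, bond orders sum to 3 (valence 4) → 1 H
  atom 11: C, bond orders sum to 2 (valence 4) → 2 H
  atom 12: C, bond orders sum to 1 (valence 4) → 3 H
Totals → C:9, H:11, N:1, O:1, S:1.
In Hill order: C9H11NOS.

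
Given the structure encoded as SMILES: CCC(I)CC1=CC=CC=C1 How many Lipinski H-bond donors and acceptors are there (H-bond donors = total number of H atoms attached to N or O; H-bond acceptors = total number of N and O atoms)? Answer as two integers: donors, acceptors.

Donors: find every N or O and count the H atoms it carries.
  (no N or O atoms present)
Lipinski HBD = 0.
Acceptors: N atoms = 0, O atoms = 0 → HBA = 0.

0, 0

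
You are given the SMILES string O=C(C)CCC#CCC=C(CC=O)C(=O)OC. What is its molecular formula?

Walk through each heavy atom and fill implicit hydrogens from standard valence (C 4, N 3, O 2, S 2, halogen 1):
  atom 1: O, bond orders sum to 2 (valence 2) → 0 H
  atom 2: C, bond orders sum to 4 (valence 4) → 0 H
  atom 3: C, bond orders sum to 1 (valence 4) → 3 H
  atom 4: C, bond orders sum to 2 (valence 4) → 2 H
  atom 5: C, bond orders sum to 2 (valence 4) → 2 H
  atom 6: C, bond orders sum to 4 (valence 4) → 0 H
  atom 7: C, bond orders sum to 4 (valence 4) → 0 H
  atom 8: C, bond orders sum to 2 (valence 4) → 2 H
  atom 9: C, bond orders sum to 3 (valence 4) → 1 H
  atom 10: C, bond orders sum to 4 (valence 4) → 0 H
  atom 11: C, bond orders sum to 2 (valence 4) → 2 H
  atom 12: C, bond orders sum to 3 (valence 4) → 1 H
  atom 13: O, bond orders sum to 2 (valence 2) → 0 H
  atom 14: C, bond orders sum to 4 (valence 4) → 0 H
  atom 15: O, bond orders sum to 2 (valence 2) → 0 H
  atom 16: O, bond orders sum to 2 (valence 2) → 0 H
  atom 17: C, bond orders sum to 1 (valence 4) → 3 H
Totals → C:13, H:16, O:4.

C13H16O4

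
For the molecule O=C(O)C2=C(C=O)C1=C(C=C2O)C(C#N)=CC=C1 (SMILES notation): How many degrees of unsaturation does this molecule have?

Molecular formula: C13H7NO4.
DoU = (2C + 2 + N − H − X) / 2, where X is the halogen count and O/S are ignored.
    = (2·13 + 2 + 1 − 7 − 0) / 2 = 22 / 2 = 11.

11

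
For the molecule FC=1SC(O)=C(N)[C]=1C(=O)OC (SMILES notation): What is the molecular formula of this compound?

C6H6FNO3S

Walk through each heavy atom and fill implicit hydrogens from standard valence (C 4, N 3, O 2, S 2, halogen 1):
  atom 1: F (halogen, monovalent) → 0 H
  atom 2: C, bond orders sum to 4 (valence 4) → 0 H
  atom 3: S, bond orders sum to 2 (valence 2) → 0 H
  atom 4: C, bond orders sum to 4 (valence 4) → 0 H
  atom 5: O, bond orders sum to 1 (valence 2) → 1 H
  atom 6: C, bond orders sum to 4 (valence 4) → 0 H
  atom 7: N, bond orders sum to 1 (valence 3) → 2 H
  atom 8: C with explicit H count 0
  atom 9: C, bond orders sum to 4 (valence 4) → 0 H
  atom 10: O, bond orders sum to 2 (valence 2) → 0 H
  atom 11: O, bond orders sum to 2 (valence 2) → 0 H
  atom 12: C, bond orders sum to 1 (valence 4) → 3 H
Totals → C:6, H:6, F:1, N:1, O:3, S:1.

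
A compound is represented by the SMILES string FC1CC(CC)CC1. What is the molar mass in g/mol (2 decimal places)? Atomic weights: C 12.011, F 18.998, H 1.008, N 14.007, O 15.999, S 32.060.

116.18 g/mol

First, the molecular formula is C7H13F (counting implicit H from valence).
  C: 7 × 12.011 = 84.077
  F: 1 × 18.998 = 18.998
  H: 13 × 1.008 = 13.104
Sum: 7×12.011 + 1×18.998 + 13×1.008 = 116.179 → 116.18 g/mol.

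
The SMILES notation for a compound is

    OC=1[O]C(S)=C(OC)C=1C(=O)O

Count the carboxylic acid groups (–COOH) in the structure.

The carboxylic acid motif appears at heavy-atom position 10 in the SMILES.
Other groups present: 1 ether, 1 hydroxyl, 1 thiol.
Carboxylic acid count: 1.

1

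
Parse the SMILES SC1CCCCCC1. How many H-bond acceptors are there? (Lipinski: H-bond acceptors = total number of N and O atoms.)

0

N atoms: 0; O atoms: 0.
Lipinski HBA = 0 + 0 = 0.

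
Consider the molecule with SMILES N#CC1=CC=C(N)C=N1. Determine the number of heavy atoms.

Every atom symbol written in the SMILES (organic subset) is one heavy atom; implicit H are not written.
Heavy atoms by element → C:6, N:3.
Total: 9.

9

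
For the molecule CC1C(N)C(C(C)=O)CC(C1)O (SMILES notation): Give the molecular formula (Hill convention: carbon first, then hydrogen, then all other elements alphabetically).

Walk through each heavy atom and fill implicit hydrogens from standard valence (C 4, N 3, O 2, S 2, halogen 1):
  atom 1: C, bond orders sum to 1 (valence 4) → 3 H
  atom 2: C, bond orders sum to 3 (valence 4) → 1 H
  atom 3: C, bond orders sum to 3 (valence 4) → 1 H
  atom 4: N, bond orders sum to 1 (valence 3) → 2 H
  atom 5: C, bond orders sum to 3 (valence 4) → 1 H
  atom 6: C, bond orders sum to 4 (valence 4) → 0 H
  atom 7: C, bond orders sum to 1 (valence 4) → 3 H
  atom 8: O, bond orders sum to 2 (valence 2) → 0 H
  atom 9: C, bond orders sum to 2 (valence 4) → 2 H
  atom 10: C, bond orders sum to 3 (valence 4) → 1 H
  atom 11: C, bond orders sum to 2 (valence 4) → 2 H
  atom 12: O, bond orders sum to 1 (valence 2) → 1 H
Totals → C:9, H:17, N:1, O:2.

C9H17NO2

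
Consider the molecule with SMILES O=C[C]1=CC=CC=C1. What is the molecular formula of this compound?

Walk through each heavy atom and fill implicit hydrogens from standard valence (C 4, N 3, O 2, S 2, halogen 1):
  atom 1: O, bond orders sum to 2 (valence 2) → 0 H
  atom 2: C, bond orders sum to 3 (valence 4) → 1 H
  atom 3: C with explicit H count 0
  atom 4: C, bond orders sum to 3 (valence 4) → 1 H
  atom 5: C, bond orders sum to 3 (valence 4) → 1 H
  atom 6: C, bond orders sum to 3 (valence 4) → 1 H
  atom 7: C, bond orders sum to 3 (valence 4) → 1 H
  atom 8: C, bond orders sum to 3 (valence 4) → 1 H
Totals → C:7, H:6, O:1.

C7H6O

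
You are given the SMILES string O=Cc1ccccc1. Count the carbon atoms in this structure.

7

Count every carbon token in the SMILES (each C, including those in ring-closure positions and inside branches).
Carbon count: 7.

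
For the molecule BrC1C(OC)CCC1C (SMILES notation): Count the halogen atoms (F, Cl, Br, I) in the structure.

1

Halogen atoms appear at heavy-atom position 1 (1×Br).
Other groups present: 1 ether.
Halogen count: 1.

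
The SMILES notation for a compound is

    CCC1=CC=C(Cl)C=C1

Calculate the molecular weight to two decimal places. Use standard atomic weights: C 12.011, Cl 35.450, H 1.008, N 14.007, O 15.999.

First, the molecular formula is C8H9Cl (counting implicit H from valence).
  C: 8 × 12.011 = 96.088
  Cl: 1 × 35.450 = 35.450
  H: 9 × 1.008 = 9.072
Sum: 8×12.011 + 1×35.450 + 9×1.008 = 140.610 → 140.61 g/mol.

140.61 g/mol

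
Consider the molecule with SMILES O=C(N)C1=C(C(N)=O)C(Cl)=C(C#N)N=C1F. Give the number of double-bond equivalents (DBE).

8

Degree of unsaturation = (number of rings) + (number of π bonds).
Ring closures in the SMILES: 1.
π bonds: 5 double bonds (each 1 DoU), 1 triple bond (each 2 DoU) → 7 DoU from unsaturation.
Total DoU = 1 + 7 = 8.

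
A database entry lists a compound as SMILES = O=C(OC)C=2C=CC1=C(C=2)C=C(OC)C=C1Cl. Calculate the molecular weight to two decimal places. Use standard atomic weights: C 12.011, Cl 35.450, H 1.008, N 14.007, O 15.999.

250.68 g/mol

First, the molecular formula is C13H11ClO3 (counting implicit H from valence).
  C: 13 × 12.011 = 156.143
  Cl: 1 × 35.450 = 35.450
  H: 11 × 1.008 = 11.088
  O: 3 × 15.999 = 47.997
Sum: 13×12.011 + 1×35.450 + 11×1.008 + 3×15.999 = 250.678 → 250.68 g/mol.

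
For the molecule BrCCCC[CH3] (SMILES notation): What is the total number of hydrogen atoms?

11

Walk through each heavy atom and fill implicit hydrogens from standard valence (C 4, N 3, O 2, S 2, halogen 1):
  atom 1: Br (halogen, monovalent) → 0 H
  atom 2: C, bond orders sum to 2 (valence 4) → 2 H
  atom 3: C, bond orders sum to 2 (valence 4) → 2 H
  atom 4: C, bond orders sum to 2 (valence 4) → 2 H
  atom 5: C, bond orders sum to 2 (valence 4) → 2 H
  atom 6: C with explicit H count 3
Total hydrogens: 11.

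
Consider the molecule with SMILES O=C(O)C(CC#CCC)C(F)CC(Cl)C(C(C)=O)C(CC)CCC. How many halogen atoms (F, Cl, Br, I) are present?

Halogen atoms appear at heavy-atom positions 11, 14 (1×Cl, 1×F).
Other groups present: 1 alkyne, 1 carboxylic acid, 1 ketone.
Halogen count: 2.

2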